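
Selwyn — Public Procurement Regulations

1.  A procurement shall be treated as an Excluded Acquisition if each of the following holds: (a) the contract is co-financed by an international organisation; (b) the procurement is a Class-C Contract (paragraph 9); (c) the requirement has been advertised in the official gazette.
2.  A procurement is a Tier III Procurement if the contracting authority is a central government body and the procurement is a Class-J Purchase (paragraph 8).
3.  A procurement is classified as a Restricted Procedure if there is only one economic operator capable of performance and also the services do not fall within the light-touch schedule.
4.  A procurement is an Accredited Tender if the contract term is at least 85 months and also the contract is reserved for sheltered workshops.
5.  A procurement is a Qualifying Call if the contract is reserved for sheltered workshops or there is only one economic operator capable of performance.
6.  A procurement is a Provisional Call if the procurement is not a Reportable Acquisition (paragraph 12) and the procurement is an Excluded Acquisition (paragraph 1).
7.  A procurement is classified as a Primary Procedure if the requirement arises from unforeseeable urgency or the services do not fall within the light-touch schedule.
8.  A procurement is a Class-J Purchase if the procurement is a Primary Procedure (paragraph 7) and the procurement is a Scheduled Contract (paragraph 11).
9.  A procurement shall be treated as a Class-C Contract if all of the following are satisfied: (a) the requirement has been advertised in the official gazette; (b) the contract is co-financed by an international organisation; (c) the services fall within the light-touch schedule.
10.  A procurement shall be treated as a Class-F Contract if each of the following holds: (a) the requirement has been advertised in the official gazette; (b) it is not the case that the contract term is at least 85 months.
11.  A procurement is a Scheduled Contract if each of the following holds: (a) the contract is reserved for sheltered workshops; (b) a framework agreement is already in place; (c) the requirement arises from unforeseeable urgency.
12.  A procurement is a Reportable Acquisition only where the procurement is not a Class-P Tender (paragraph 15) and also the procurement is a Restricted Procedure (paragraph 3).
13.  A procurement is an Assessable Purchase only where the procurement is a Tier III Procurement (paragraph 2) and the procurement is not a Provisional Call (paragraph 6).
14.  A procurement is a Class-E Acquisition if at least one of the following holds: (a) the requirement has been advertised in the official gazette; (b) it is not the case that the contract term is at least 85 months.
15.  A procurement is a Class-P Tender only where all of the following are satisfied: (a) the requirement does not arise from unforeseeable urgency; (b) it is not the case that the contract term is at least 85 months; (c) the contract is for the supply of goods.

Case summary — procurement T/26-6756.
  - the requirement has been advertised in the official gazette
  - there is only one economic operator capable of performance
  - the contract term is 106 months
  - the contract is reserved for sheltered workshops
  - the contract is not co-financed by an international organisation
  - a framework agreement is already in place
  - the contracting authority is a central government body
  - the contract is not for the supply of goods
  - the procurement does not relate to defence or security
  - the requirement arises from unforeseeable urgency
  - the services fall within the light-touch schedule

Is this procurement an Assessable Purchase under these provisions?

Yes

paragraph 7 — Primary Procedure: [the requirement arises from unforeseeable urgency? yes] OR [the services do not fall within the light-touch schedule? no] → satisfied.
paragraph 11 — Scheduled Contract: [the contract is reserved for sheltered workshops? yes] AND [a framework agreement is already in place? yes] AND [the requirement arises from unforeseeable urgency? yes] → satisfied.
paragraph 8 — Class-J Purchase: [Primary Procedure (paragraph 7)? yes] AND [Scheduled Contract (paragraph 11)? yes] → satisfied.
paragraph 2 — Tier III Procurement: [the contracting authority is a central government body? yes] AND [Class-J Purchase (paragraph 8)? yes] → satisfied.
paragraph 15 — Class-P Tender: [the requirement does not arise from unforeseeable urgency? no] AND [contract term: 106 months ≥ 85 months? yes, so negated condition no] AND [the contract is for the supply of goods? no] → not satisfied.
paragraph 3 — Restricted Procedure: [there is only one economic operator capable of performance? yes] AND [the services do not fall within the light-touch schedule? no] → not satisfied.
paragraph 12 — Reportable Acquisition: [not a Class-P Tender (paragraph 15)? yes] AND [Restricted Procedure (paragraph 3)? no] → not satisfied.
paragraph 9 — Class-C Contract: [the requirement has been advertised in the official gazette? yes] AND [the contract is co-financed by an international organisation? no] AND [the services fall within the light-touch schedule? yes] → not satisfied.
paragraph 1 — Excluded Acquisition: [the contract is co-financed by an international organisation? no] AND [Class-C Contract (paragraph 9)? no] AND [the requirement has been advertised in the official gazette? yes] → not satisfied.
paragraph 6 — Provisional Call: [not a Reportable Acquisition (paragraph 12)? yes] AND [Excluded Acquisition (paragraph 1)? no] → not satisfied.
paragraph 13 — Assessable Purchase: [Tier III Procurement (paragraph 2)? yes] AND [not a Provisional Call (paragraph 6)? yes] → satisfied.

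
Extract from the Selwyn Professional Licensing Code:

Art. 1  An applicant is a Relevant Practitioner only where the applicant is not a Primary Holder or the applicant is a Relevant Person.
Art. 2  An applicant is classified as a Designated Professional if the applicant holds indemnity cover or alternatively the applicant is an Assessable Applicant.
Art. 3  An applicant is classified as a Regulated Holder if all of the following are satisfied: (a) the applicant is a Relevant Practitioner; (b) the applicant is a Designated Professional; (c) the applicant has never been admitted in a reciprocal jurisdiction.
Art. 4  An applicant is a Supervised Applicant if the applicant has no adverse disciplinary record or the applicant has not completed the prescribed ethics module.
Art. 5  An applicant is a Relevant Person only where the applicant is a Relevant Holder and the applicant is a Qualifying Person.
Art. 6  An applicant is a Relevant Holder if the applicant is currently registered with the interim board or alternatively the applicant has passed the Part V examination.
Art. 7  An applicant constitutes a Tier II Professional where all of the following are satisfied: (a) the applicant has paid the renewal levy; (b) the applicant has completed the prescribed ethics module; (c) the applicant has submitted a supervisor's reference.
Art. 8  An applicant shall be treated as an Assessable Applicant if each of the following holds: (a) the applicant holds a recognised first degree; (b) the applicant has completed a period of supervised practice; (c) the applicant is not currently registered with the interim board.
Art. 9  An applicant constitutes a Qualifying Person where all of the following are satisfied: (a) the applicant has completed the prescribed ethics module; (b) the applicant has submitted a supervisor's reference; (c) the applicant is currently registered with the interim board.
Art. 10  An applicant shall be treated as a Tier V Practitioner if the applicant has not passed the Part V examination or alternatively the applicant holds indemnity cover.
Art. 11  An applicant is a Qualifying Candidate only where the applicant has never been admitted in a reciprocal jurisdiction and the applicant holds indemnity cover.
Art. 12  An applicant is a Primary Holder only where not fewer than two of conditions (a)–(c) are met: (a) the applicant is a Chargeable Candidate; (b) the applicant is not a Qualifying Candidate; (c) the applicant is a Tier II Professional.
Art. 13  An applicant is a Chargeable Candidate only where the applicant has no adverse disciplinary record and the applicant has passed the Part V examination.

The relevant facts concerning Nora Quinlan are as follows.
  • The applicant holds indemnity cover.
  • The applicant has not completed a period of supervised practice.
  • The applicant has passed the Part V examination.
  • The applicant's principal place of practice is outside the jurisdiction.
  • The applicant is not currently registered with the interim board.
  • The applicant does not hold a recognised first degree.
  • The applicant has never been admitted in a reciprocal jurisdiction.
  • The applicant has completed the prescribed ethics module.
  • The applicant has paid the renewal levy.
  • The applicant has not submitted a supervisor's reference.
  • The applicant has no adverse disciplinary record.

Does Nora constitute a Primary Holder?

No

article 13 — Chargeable Candidate: [the applicant has no adverse disciplinary record? yes] AND [the applicant has passed the Part V examination? yes] → satisfied.
article 11 — Qualifying Candidate: [the applicant has never been admitted in a reciprocal jurisdiction? yes] AND [the applicant holds indemnity cover? yes] → satisfied.
article 7 — Tier II Professional: [the applicant has paid the renewal levy? yes] AND [the applicant has completed the prescribed ethics module? yes] AND [the applicant has submitted a supervisor's reference? no] → not satisfied.
article 12 — Primary Holder: Chargeable Candidate (article 13)? yes; not a Qualifying Candidate (article 11)? no; Tier II Professional (article 7)? no — 1 of 3 hold (need ≥2) → not satisfied.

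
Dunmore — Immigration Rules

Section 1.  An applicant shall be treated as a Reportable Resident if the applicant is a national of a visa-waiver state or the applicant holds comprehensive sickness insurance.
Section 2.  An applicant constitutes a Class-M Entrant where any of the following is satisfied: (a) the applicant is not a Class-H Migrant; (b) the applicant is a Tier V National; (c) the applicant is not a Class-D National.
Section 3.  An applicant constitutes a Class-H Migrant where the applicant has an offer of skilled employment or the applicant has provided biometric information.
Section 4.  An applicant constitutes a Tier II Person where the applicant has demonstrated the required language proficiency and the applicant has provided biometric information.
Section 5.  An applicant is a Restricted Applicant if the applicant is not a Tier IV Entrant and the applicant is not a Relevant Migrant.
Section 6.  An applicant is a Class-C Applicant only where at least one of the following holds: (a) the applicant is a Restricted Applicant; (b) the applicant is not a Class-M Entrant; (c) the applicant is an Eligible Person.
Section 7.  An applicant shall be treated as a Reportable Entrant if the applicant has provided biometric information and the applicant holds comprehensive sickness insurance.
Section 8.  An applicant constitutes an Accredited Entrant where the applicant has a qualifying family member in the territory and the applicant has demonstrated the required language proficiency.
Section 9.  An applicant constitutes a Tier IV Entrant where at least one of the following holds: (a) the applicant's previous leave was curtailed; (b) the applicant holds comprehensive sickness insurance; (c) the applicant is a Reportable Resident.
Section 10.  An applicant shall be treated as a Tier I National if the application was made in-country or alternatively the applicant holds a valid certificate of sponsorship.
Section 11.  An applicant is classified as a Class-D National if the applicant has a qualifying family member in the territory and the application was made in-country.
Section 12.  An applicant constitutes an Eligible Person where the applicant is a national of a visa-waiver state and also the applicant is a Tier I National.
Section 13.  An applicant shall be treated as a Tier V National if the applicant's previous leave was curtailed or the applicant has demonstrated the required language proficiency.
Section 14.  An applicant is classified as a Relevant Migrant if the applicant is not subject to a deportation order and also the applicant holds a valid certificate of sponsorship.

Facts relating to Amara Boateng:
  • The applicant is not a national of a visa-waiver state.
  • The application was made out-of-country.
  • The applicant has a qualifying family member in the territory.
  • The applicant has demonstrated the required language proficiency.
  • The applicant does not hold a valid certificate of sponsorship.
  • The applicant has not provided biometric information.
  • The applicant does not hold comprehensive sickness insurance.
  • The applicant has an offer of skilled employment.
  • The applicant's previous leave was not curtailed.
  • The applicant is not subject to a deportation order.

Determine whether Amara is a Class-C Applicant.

Yes

Under section 1: the applicant is a national of a visa-waiver state? no; or the applicant holds comprehensive sickness insurance? no. So the applicant is not a Reportable Resident.
Under section 9: the applicant's previous leave was curtailed? no; or the applicant holds comprehensive sickness insurance? no; or Reportable Resident (section 1)? no. So the applicant is not a Tier IV Entrant.
Under section 14: the applicant is not subject to a deportation order? yes; and the applicant holds a valid certificate of sponsorship? no. So the applicant is not a Relevant Migrant.
Under section 5: not a Tier IV Entrant (section 9)? yes; and not a Relevant Migrant (section 14)? yes. So the applicant is a Restricted Applicant.
Under section 3: the applicant has an offer of skilled employment? yes; or the applicant has provided biometric information? no. So the applicant is a Class-H Migrant.
Under section 13: the applicant's previous leave was curtailed? no; or the applicant has demonstrated the required language proficiency? yes. So the applicant is a Tier V National.
Under section 11: the applicant has a qualifying family member in the territory? yes; and the application was made in-country? no. So the applicant is not a Class-D National.
Under section 2: not a Class-H Migrant (section 3)? no; or Tier V National (section 13)? yes; or not a Class-D National (section 11)? yes. So the applicant is a Class-M Entrant.
Under section 10: the application was made in-country? no; or the applicant holds a valid certificate of sponsorship? no. So the applicant is not a Tier I National.
Under section 12: the applicant is a national of a visa-waiver state? no; and Tier I National (section 10)? no. So the applicant is not an Eligible Person.
Under section 6: Restricted Applicant (section 5)? yes; or not a Class-M Entrant (section 2)? no; or Eligible Person (section 12)? no. So the applicant is a Class-C Applicant.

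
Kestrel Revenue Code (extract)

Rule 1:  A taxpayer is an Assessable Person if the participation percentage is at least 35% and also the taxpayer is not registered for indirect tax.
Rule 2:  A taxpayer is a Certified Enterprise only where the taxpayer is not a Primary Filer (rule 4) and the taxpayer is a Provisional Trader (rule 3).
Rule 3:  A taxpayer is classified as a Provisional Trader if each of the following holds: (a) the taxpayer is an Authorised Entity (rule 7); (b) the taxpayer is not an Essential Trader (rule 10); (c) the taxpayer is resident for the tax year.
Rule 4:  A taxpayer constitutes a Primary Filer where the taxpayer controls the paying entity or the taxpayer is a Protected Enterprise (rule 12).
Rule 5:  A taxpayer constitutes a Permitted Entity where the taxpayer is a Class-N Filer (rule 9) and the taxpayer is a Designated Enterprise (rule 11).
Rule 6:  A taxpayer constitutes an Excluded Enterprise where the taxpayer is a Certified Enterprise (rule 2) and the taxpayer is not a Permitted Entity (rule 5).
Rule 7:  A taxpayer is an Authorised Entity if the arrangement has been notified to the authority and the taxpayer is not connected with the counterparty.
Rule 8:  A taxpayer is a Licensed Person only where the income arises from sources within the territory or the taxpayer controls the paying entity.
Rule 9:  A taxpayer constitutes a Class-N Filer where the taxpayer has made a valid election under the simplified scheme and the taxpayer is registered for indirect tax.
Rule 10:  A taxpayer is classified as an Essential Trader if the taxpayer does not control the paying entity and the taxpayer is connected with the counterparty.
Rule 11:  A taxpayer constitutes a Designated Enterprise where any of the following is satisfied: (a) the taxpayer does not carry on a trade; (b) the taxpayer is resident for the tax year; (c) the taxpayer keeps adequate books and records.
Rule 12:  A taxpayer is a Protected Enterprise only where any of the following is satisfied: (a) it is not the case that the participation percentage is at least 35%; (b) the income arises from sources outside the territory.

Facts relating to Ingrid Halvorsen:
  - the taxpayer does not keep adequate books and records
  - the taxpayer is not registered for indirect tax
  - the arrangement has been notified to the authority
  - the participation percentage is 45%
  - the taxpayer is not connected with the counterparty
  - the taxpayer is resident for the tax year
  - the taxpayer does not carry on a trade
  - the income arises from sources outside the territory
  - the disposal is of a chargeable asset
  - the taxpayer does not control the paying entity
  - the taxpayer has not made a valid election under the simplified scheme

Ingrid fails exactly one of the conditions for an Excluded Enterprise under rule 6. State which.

Certified Enterprise

Under rule 12: participation percentage: 45% ≥ 35%? yes, so negated condition no; or the income arises from sources outside the territory? yes. So the taxpayer is a Protected Enterprise.
Under rule 4: the taxpayer controls the paying entity? no; or Protected Enterprise (rule 12)? yes. So the taxpayer is a Primary Filer.
Under rule 7: the arrangement has been notified to the authority? yes; and the taxpayer is not connected with the counterparty? yes. So the taxpayer is an Authorised Entity.
Under rule 10: the taxpayer does not control the paying entity? yes; and the taxpayer is connected with the counterparty? no. So the taxpayer is not an Essential Trader.
Under rule 3: Authorised Entity (rule 7)? yes; and not an Essential Trader (rule 10)? yes; and the taxpayer is resident for the tax year? yes. So the taxpayer is a Provisional Trader.
Under rule 2: not a Primary Filer (rule 4)? no; and Provisional Trader (rule 3)? yes. So the taxpayer is not a Certified Enterprise.
Under rule 9: the taxpayer has made a valid election under the simplified scheme? no; and the taxpayer is registered for indirect tax? no. So the taxpayer is not a Class-N Filer.
Under rule 11: the taxpayer does not carry on a trade? yes; or the taxpayer is resident for the tax year? yes; or the taxpayer keeps adequate books and records? no. So the taxpayer is a Designated Enterprise.
Under rule 5: Class-N Filer (rule 9)? no; and Designated Enterprise (rule 11)? yes. So the taxpayer is not a Permitted Entity.
Under rule 6: Certified Enterprise (rule 2)? no; and not a Permitted Entity (rule 5)? yes. So the taxpayer is not an Excluded Enterprise.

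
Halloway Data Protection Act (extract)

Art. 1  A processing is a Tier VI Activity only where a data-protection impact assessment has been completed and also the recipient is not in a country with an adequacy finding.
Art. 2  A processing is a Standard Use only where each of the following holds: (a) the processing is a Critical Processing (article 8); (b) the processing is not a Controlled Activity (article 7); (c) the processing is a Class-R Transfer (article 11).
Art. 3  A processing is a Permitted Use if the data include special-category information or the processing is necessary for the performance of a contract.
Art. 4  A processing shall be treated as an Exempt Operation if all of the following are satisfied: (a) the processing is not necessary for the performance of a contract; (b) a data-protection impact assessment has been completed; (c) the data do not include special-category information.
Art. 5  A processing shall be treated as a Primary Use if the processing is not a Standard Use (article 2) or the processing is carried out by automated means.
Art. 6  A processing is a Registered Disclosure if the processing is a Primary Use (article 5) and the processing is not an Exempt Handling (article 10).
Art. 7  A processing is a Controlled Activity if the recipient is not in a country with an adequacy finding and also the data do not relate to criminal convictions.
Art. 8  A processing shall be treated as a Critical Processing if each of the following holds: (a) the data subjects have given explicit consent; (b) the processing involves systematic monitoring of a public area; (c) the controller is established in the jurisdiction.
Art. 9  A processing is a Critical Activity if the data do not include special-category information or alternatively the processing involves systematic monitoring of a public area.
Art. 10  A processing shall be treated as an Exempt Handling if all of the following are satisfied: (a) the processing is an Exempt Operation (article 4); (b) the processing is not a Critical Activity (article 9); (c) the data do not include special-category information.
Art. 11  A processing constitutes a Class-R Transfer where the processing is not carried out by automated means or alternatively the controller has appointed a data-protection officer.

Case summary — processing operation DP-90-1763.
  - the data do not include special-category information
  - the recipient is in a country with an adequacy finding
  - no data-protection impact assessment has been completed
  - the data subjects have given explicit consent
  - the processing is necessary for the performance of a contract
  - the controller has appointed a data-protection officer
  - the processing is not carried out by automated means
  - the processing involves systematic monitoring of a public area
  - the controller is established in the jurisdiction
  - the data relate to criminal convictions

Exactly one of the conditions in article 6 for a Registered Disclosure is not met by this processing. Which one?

Under article 8: the data subjects have given explicit consent? yes; and the processing involves systematic monitoring of a public area? yes; and the controller is established in the jurisdiction? yes. So the processing is a Critical Processing.
Under article 7: the recipient is not in a country with an adequacy finding? no; and the data do not relate to criminal convictions? no. So the processing is not a Controlled Activity.
Under article 11: the processing is not carried out by automated means? yes; or the controller has appointed a data-protection officer? yes. So the processing is a Class-R Transfer.
Under article 2: Critical Processing (article 8)? yes; and not a Controlled Activity (article 7)? yes; and Class-R Transfer (article 11)? yes. So the processing is a Standard Use.
Under article 5: not a Standard Use (article 2)? no; or the processing is carried out by automated means? no. So the processing is not a Primary Use.
Under article 4: the processing is not necessary for the performance of a contract? no; and a data-protection impact assessment has been completed? no; and the data do not include special-category information? yes. So the processing is not an Exempt Operation.
Under article 9: the data do not include special-category information? yes; or the processing involves systematic monitoring of a public area? yes. So the processing is a Critical Activity.
Under article 10: Exempt Operation (article 4)? no; and not a Critical Activity (article 9)? no; and the data do not include special-category information? yes. So the processing is not an Exempt Handling.
Under article 6: Primary Use (article 5)? no; and not an Exempt Handling (article 10)? yes. So the processing is not a Registered Disclosure.

Primary Use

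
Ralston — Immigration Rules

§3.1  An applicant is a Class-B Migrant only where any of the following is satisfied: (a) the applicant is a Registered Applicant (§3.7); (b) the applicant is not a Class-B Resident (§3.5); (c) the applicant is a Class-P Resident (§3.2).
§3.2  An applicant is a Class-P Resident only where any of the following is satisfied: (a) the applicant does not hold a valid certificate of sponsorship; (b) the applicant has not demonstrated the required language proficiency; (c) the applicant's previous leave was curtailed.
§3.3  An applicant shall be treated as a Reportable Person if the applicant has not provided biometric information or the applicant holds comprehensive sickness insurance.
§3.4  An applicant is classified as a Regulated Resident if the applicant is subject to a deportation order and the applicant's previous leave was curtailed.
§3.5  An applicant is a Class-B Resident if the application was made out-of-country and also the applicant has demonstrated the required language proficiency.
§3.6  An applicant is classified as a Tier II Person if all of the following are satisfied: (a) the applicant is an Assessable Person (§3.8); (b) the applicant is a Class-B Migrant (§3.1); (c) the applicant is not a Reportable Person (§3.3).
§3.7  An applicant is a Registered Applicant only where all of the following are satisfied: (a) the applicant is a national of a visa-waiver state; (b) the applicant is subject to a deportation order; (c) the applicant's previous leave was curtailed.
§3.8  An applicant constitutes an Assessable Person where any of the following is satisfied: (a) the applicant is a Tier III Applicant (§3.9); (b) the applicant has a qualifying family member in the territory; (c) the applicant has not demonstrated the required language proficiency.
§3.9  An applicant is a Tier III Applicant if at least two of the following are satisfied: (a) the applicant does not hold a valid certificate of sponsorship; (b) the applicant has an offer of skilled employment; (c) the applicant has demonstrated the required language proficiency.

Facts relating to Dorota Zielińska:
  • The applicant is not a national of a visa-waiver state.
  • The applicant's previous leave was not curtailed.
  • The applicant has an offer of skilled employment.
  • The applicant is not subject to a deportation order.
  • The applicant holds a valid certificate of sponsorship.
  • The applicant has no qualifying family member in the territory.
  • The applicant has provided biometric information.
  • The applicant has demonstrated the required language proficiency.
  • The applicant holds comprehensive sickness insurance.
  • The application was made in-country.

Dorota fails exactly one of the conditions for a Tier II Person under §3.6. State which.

Reportable Person

§3.9 — Tier III Applicant: the applicant does not hold a valid certificate of sponsorship? no; the applicant has an offer of skilled employment? yes; the applicant has demonstrated the required language proficiency? yes — 2 of 3 hold (need ≥2) → satisfied.
§3.8 — Assessable Person: [Tier III Applicant (§3.9)? yes] OR [the applicant has a qualifying family member in the territory? no] OR [the applicant has not demonstrated the required language proficiency? no] → satisfied.
§3.7 — Registered Applicant: [the applicant is a national of a visa-waiver state? no] AND [the applicant is subject to a deportation order? no] AND [the applicant's previous leave was curtailed? no] → not satisfied.
§3.5 — Class-B Resident: [the application was made out-of-country? no] AND [the applicant has demonstrated the required language proficiency? yes] → not satisfied.
§3.2 — Class-P Resident: [the applicant does not hold a valid certificate of sponsorship? no] OR [the applicant has not demonstrated the required language proficiency? no] OR [the applicant's previous leave was curtailed? no] → not satisfied.
§3.1 — Class-B Migrant: [Registered Applicant (§3.7)? no] OR [not a Class-B Resident (§3.5)? yes] OR [Class-P Resident (§3.2)? no] → satisfied.
§3.3 — Reportable Person: [the applicant has not provided biometric information? no] OR [the applicant holds comprehensive sickness insurance? yes] → satisfied.
§3.6 — Tier II Person: [Assessable Person (§3.8)? yes] AND [Class-B Migrant (§3.1)? yes] AND [not a Reportable Person (§3.3)? no] → not satisfied.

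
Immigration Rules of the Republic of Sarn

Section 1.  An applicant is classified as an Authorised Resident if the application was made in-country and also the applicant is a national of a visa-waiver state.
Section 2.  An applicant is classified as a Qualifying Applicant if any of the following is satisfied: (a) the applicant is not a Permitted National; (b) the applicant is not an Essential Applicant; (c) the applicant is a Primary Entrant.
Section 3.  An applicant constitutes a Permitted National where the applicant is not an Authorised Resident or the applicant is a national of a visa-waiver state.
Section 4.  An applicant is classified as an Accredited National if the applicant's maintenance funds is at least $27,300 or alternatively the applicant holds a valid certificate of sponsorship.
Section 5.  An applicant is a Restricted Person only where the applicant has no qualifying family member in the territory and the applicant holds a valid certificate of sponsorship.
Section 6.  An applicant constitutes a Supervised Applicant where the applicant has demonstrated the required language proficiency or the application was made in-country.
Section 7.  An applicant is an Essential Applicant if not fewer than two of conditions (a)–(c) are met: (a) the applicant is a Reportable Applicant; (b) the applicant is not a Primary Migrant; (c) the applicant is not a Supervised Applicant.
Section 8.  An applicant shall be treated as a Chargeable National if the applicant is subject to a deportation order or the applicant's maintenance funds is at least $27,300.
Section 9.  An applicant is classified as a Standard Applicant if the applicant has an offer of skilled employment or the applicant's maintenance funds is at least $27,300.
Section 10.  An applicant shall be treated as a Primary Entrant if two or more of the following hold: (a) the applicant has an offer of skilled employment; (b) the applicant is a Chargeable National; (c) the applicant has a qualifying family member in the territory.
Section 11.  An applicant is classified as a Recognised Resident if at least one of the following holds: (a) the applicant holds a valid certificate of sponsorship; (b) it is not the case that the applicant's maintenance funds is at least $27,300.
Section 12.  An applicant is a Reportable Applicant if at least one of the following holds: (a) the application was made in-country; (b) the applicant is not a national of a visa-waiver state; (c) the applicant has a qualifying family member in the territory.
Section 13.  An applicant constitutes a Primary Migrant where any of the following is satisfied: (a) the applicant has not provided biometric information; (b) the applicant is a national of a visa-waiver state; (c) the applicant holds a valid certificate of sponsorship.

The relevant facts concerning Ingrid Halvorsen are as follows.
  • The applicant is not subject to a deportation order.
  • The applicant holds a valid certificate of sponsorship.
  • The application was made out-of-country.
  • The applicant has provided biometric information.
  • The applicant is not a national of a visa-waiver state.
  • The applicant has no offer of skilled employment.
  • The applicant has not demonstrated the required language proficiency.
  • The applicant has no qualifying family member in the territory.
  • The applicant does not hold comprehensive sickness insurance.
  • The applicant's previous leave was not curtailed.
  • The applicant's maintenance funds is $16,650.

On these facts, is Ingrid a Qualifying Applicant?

section 1 — Authorised Resident: [the application was made in-country? no] AND [the applicant is a national of a visa-waiver state? no] → not satisfied.
section 3 — Permitted National: [not an Authorised Resident (section 1)? yes] OR [the applicant is a national of a visa-waiver state? no] → satisfied.
section 12 — Reportable Applicant: [the application was made in-country? no] OR [the applicant is not a national of a visa-waiver state? yes] OR [the applicant has a qualifying family member in the territory? no] → satisfied.
section 13 — Primary Migrant: [the applicant has not provided biometric information? no] OR [the applicant is a national of a visa-waiver state? no] OR [the applicant holds a valid certificate of sponsorship? yes] → satisfied.
section 6 — Supervised Applicant: [the applicant has demonstrated the required language proficiency? no] OR [the application was made in-country? no] → not satisfied.
section 7 — Essential Applicant: Reportable Applicant (section 12)? yes; not a Primary Migrant (section 13)? no; not a Supervised Applicant (section 6)? yes — 2 of 3 hold (need ≥2) → satisfied.
section 8 — Chargeable National: [the applicant is subject to a deportation order? no] OR [applicant's maintenance funds: $16,650 ≥ $27,300? no] → not satisfied.
section 10 — Primary Entrant: the applicant has an offer of skilled employment? no; Chargeable National (section 8)? no; the applicant has a qualifying family member in the territory? no — 0 of 3 hold (need ≥2) → not satisfied.
section 2 — Qualifying Applicant: [not a Permitted National (section 3)? no] OR [not an Essential Applicant (section 7)? no] OR [Primary Entrant (section 10)? no] → not satisfied.

No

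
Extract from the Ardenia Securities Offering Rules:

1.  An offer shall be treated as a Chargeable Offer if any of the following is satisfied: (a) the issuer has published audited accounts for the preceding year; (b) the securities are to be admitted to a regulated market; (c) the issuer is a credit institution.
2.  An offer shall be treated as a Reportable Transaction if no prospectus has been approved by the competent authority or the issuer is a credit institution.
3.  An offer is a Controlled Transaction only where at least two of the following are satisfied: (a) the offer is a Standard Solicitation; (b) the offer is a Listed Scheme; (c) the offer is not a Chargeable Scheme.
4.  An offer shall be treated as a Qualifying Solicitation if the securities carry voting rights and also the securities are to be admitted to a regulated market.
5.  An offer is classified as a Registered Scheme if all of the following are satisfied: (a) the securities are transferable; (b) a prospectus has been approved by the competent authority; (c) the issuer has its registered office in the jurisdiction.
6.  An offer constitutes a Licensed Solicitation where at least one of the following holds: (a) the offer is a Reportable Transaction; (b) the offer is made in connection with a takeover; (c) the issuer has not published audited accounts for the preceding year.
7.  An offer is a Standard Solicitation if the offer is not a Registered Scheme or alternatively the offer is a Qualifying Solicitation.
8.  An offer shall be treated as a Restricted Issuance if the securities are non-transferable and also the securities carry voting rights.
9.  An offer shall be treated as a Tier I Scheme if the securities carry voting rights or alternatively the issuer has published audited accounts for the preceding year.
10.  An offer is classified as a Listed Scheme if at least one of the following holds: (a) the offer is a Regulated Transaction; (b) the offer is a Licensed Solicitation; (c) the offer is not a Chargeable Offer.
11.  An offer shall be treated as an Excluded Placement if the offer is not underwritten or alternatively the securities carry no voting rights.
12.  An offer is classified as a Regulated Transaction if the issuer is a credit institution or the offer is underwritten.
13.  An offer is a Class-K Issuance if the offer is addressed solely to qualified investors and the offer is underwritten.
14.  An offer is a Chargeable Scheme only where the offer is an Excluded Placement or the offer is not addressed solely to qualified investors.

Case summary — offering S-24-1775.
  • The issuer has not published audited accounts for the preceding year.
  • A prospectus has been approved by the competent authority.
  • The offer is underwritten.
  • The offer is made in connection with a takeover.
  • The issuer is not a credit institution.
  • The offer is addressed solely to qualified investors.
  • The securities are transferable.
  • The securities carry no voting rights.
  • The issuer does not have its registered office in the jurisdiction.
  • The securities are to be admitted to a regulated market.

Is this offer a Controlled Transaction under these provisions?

Under paragraph 5: the securities are transferable? yes; and a prospectus has been approved by the competent authority? yes; and the issuer has its registered office in the jurisdiction? no. So the offer is not a Registered Scheme.
Under paragraph 4: the securities carry voting rights? no; and the securities are to be admitted to a regulated market? yes. So the offer is not a Qualifying Solicitation.
Under paragraph 7: not a Registered Scheme (paragraph 5)? yes; or Qualifying Solicitation (paragraph 4)? no. So the offer is a Standard Solicitation.
Under paragraph 12: the issuer is a credit institution? no; or the offer is underwritten? yes. So the offer is a Regulated Transaction.
Under paragraph 2: no prospectus has been approved by the competent authority? no; or the issuer is a credit institution? no. So the offer is not a Reportable Transaction.
Under paragraph 6: Reportable Transaction (paragraph 2)? no; or the offer is made in connection with a takeover? yes; or the issuer has not published audited accounts for the preceding year? yes. So the offer is a Licensed Solicitation.
Under paragraph 1: the issuer has published audited accounts for the preceding year? no; or the securities are to be admitted to a regulated market? yes; or the issuer is a credit institution? no. So the offer is a Chargeable Offer.
Under paragraph 10: Regulated Transaction (paragraph 12)? yes; or Licensed Solicitation (paragraph 6)? yes; or not a Chargeable Offer (paragraph 1)? no. So the offer is a Listed Scheme.
Under paragraph 11: the offer is not underwritten? no; or the securities carry no voting rights? yes. So the offer is an Excluded Placement.
Under paragraph 14: Excluded Placement (paragraph 11)? yes; or the offer is not addressed solely to qualified investors? no. So the offer is a Chargeable Scheme.
Under paragraph 3: Standard Solicitation (paragraph 7)? yes; Listed Scheme (paragraph 10)? yes; not a Chargeable Scheme (paragraph 14)? no — 2 of 3 hold (need ≥2) → satisfied.

Yes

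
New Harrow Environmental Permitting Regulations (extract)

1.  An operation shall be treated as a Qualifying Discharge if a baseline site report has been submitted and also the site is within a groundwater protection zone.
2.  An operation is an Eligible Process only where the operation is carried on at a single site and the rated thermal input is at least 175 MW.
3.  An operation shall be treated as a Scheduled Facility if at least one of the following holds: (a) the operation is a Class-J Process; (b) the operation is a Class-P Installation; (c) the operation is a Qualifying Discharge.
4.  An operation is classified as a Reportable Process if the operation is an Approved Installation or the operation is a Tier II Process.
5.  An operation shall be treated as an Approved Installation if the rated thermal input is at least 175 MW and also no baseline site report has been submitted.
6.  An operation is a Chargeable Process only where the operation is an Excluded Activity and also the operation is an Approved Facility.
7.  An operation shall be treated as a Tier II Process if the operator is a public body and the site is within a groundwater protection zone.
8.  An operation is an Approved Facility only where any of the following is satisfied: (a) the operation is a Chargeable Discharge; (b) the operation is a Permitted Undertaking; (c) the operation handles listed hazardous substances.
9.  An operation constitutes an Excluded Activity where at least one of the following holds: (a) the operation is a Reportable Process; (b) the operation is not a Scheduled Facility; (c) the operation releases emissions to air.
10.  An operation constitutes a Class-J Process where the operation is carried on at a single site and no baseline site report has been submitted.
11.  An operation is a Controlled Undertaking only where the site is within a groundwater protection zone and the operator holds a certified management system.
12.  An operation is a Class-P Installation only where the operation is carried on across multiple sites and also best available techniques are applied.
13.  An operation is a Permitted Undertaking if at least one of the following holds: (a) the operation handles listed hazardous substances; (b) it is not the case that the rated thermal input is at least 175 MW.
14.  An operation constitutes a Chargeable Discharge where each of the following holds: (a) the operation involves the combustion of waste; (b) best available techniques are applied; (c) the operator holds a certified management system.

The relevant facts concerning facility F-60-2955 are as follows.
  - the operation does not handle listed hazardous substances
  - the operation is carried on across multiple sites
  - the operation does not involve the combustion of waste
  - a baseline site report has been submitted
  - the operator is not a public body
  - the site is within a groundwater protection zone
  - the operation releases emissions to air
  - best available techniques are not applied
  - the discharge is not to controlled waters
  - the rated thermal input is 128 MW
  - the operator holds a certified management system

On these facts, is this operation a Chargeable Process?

Yes

paragraph 5 — Approved Installation: [rated thermal input: 128 MW ≥ 175 MW? no] AND [no baseline site report has been submitted? no] → not satisfied.
paragraph 7 — Tier II Process: [the operator is a public body? no] AND [the site is within a groundwater protection zone? yes] → not satisfied.
paragraph 4 — Reportable Process: [Approved Installation (paragraph 5)? no] OR [Tier II Process (paragraph 7)? no] → not satisfied.
paragraph 10 — Class-J Process: [the operation is carried on at a single site? no] AND [no baseline site report has been submitted? no] → not satisfied.
paragraph 12 — Class-P Installation: [the operation is carried on across multiple sites? yes] AND [best available techniques are applied? no] → not satisfied.
paragraph 1 — Qualifying Discharge: [a baseline site report has been submitted? yes] AND [the site is within a groundwater protection zone? yes] → satisfied.
paragraph 3 — Scheduled Facility: [Class-J Process (paragraph 10)? no] OR [Class-P Installation (paragraph 12)? no] OR [Qualifying Discharge (paragraph 1)? yes] → satisfied.
paragraph 9 — Excluded Activity: [Reportable Process (paragraph 4)? no] OR [not a Scheduled Facility (paragraph 3)? no] OR [the operation releases emissions to air? yes] → satisfied.
paragraph 14 — Chargeable Discharge: [the operation involves the combustion of waste? no] AND [best available techniques are applied? no] AND [the operator holds a certified management system? yes] → not satisfied.
paragraph 13 — Permitted Undertaking: [the operation handles listed hazardous substances? no] OR [rated thermal input: 128 MW ≥ 175 MW? no, so negated condition yes] → satisfied.
paragraph 8 — Approved Facility: [Chargeable Discharge (paragraph 14)? no] OR [Permitted Undertaking (paragraph 13)? yes] OR [the operation handles listed hazardous substances? no] → satisfied.
paragraph 6 — Chargeable Process: [Excluded Activity (paragraph 9)? yes] AND [Approved Facility (paragraph 8)? yes] → satisfied.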